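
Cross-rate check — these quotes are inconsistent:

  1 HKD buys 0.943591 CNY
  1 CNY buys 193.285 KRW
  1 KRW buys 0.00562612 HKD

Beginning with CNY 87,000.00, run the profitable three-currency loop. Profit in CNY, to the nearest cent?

Profitable loop is CNY → KRW → HKD → CNY:
CNY 87,000.00 × 193.285 = KRW 16,815,795
KRW 16,815,795 × 0.00562612 = HKD 94,607.68
HKD 94,607.68 × 0.943591 = CNY 89,270.96
Profit = CNY 89,270.96 − CNY 87,000.00

Profit: CNY 2,270.96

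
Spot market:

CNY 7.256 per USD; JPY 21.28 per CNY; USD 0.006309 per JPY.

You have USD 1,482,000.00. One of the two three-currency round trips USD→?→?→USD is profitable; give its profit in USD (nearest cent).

Profitable loop is USD → JPY → CNY → USD:
USD 1,482,000.00 ÷ 0.006309 = JPY 234,902,520
JPY 234,902,520 ÷ 21.28 = CNY 11,038,652.27
CNY 11,038,652.27 ÷ 7.256 = USD 1,521,313.71
Profit = USD 1,521,313.71 − USD 1,482,000.00

Profit: USD 39,313.71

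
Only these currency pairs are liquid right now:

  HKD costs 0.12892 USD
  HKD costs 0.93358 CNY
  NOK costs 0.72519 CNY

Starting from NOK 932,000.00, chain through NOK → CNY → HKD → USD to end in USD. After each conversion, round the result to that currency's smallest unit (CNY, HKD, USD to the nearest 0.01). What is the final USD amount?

USD 93,333.27

NOK 932,000.00 × 0.72519 = CNY 675,877.08
CNY 675,877.08 ÷ 0.93358 = HKD 723,962.68
HKD 723,962.68 × 0.12892 = USD 93,333.27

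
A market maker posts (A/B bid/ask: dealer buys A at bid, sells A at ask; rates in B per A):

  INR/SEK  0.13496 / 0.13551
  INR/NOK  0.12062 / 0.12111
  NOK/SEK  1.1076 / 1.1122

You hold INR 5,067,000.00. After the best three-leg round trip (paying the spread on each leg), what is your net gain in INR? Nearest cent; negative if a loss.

Best loop INR → SEK → NOK → INR:
INR 5,067,000.00 × 0.13496 (sell INR at bid) = SEK 683,842.32
SEK 683,842.32 ÷ 1.1122 (buy NOK at ask) = NOK 614,855.53
NOK 614,855.53 ÷ 0.12111 (buy INR at ask) = INR 5,076,835.35

Net profit: INR 9,835.35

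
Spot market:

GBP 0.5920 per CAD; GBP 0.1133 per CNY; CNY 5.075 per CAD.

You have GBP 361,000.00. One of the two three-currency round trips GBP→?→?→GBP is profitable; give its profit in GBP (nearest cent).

Profit: GBP 10,674.66

Profitable loop is GBP → CNY → CAD → GBP:
GBP 361,000.00 ÷ 0.1133 = CNY 3,186,231.24
CNY 3,186,231.24 ÷ 5.075 = CAD 627,828.82
CAD 627,828.82 × 0.5920 = GBP 371,674.66
Profit = GBP 371,674.66 − GBP 361,000.00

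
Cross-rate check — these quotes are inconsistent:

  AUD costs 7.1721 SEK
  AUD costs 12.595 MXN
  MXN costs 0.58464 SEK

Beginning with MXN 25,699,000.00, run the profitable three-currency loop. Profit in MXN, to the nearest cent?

Profitable loop is MXN → SEK → AUD → MXN:
MXN 25,699,000.00 × 0.58464 = SEK 15,024,663.36
SEK 15,024,663.36 ÷ 7.1721 = AUD 2,094,876.45
AUD 2,094,876.45 × 12.595 = MXN 26,384,968.84
Profit = MXN 26,384,968.84 − MXN 25,699,000.00

Profit: MXN 685,968.84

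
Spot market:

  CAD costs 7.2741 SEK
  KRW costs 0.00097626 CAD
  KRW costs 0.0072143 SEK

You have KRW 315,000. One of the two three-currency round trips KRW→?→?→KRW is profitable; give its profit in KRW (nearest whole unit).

Profit: KRW 5,007

Profitable loop is KRW → SEK → CAD → KRW:
KRW 315,000 × 0.0072143 = SEK 2,272.50
SEK 2,272.50 ÷ 7.2741 = CAD 312.41
CAD 312.41 ÷ 0.00097626 = KRW 320,007
Profit = KRW 320,007 − KRW 315,000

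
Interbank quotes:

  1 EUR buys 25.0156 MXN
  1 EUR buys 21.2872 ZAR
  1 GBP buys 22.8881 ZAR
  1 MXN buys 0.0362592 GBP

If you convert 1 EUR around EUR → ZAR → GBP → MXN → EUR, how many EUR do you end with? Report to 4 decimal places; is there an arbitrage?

Around EUR → ZAR → GBP → MXN → EUR: 1 × 21.2872 ÷ 22.8881 ÷ 0.0362592 ÷ 25.0156 = 1.025368
Product > 1; profitable direction is EUR → ZAR → GBP → MXN → EUR.

1.0254 (arbitrage exists)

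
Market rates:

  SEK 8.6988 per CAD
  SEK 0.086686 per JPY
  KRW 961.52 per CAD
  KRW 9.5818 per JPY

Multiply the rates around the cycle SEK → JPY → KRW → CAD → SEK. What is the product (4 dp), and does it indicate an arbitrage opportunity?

Around SEK → JPY → KRW → CAD → SEK: 1 ÷ 0.086686 × 9.5818 ÷ 961.52 × 8.6988 = 0.999998
Product ≈ 1 (deviation 0.000%, within rounding noise).

1.0000 (no arbitrage)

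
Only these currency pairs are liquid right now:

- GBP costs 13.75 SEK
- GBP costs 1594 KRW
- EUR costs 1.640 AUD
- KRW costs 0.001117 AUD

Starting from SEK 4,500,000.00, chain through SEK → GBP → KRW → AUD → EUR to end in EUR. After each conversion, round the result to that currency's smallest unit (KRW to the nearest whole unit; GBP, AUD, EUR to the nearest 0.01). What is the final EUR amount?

EUR 355,310.02

SEK 4,500,000.00 ÷ 13.75 = GBP 327,272.73
GBP 327,272.73 × 1594 = KRW 521,672,732
KRW 521,672,732 × 0.001117 = AUD 582,708.44
AUD 582,708.44 ÷ 1.640 = EUR 355,310.02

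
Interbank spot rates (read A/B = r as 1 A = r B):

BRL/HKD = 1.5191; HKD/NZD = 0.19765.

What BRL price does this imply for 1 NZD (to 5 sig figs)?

NZD/BRL = 3.3306

1 NZD ÷ 0.19765 = 5.05945 HKD
5.05945 HKD ÷ 1.5191 = 3.33056 BRL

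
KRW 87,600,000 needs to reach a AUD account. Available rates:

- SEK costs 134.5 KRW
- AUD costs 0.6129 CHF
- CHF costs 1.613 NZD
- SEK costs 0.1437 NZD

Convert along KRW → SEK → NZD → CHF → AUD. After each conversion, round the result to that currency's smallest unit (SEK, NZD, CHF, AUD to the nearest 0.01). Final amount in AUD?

KRW 87,600,000 ÷ 134.5 = SEK 651,301.12
SEK 651,301.12 × 0.1437 = NZD 93,591.97
NZD 93,591.97 ÷ 1.613 = CHF 58,023.54
CHF 58,023.54 ÷ 0.6129 = AUD 94,670.48

AUD 94,670.48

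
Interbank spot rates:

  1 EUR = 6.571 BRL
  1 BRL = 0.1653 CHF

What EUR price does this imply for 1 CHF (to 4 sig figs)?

CHF/EUR = 0.9207

1 CHF ÷ 0.1653 = 6.04961 BRL
6.04961 BRL ÷ 6.571 = 0.920652 EUR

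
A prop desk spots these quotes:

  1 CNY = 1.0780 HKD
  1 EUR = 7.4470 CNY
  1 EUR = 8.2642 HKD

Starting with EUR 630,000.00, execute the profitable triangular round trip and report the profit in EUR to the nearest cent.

Profitable loop is EUR → HKD → CNY → EUR:
EUR 630,000.00 × 8.2642 = HKD 5,206,446.00
HKD 5,206,446.00 ÷ 1.0780 = CNY 4,829,727.27
CNY 4,829,727.27 ÷ 7.4470 = EUR 648,546.70
Profit = EUR 648,546.70 − EUR 630,000.00

Profit: EUR 18,546.70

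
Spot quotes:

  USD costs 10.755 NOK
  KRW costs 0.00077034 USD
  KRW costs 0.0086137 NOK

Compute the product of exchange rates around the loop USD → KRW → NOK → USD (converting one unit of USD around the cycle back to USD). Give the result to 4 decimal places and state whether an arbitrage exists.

1.0397 (arbitrage exists)

Around USD → KRW → NOK → USD: 1 ÷ 0.00077034 × 0.0086137 ÷ 10.755 = 1.039673
Product > 1; profitable direction is USD → KRW → NOK → USD.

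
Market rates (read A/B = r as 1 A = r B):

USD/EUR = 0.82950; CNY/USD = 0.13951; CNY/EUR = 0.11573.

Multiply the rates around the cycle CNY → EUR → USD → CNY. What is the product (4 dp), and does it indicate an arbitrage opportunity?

1.0001 (no arbitrage)

Around CNY → EUR → USD → CNY: 1 × 0.11573 ÷ 0.82950 ÷ 0.13951 = 1.000056
Product ≈ 1 (deviation 0.006%, within rounding noise).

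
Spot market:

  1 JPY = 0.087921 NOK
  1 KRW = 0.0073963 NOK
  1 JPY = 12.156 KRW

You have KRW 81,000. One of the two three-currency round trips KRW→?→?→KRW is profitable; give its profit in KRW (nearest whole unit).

Profitable loop is KRW → NOK → JPY → KRW:
KRW 81,000 × 0.0073963 = NOK 599.10
NOK 599.10 ÷ 0.087921 = JPY 6,814
JPY 6,814 × 12.156 = KRW 82,832
Profit = KRW 82,832 − KRW 81,000

Profit: KRW 1,832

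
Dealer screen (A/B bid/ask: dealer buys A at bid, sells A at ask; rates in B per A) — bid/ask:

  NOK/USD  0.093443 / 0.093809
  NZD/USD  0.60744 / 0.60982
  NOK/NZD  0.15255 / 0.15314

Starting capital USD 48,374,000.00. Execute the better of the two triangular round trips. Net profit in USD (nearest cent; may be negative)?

Best loop USD → NZD → NOK → USD:
USD 48,374,000.00 ÷ 0.60982 (buy NZD at ask) = NZD 79,325,046.74
NZD 79,325,046.74 ÷ 0.15314 (buy NOK at ask) = NOK 517,990,379.62
NOK 517,990,379.62 × 0.093443 (sell NOK at bid) = USD 48,402,575.04

Net profit: USD 28,575.04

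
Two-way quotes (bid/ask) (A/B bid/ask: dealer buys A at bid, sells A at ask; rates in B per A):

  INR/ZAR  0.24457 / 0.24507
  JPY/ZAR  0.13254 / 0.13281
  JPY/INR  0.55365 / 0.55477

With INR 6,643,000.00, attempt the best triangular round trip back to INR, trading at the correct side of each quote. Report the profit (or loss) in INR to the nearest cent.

Best loop INR → ZAR → JPY → INR:
INR 6,643,000.00 × 0.24457 (sell INR at bid) = ZAR 1,624,678.51
ZAR 1,624,678.51 ÷ 0.13281 (buy JPY at ask) = JPY 12,233,104
JPY 12,233,104 × 0.55365 (sell JPY at bid) = INR 6,772,857.90

Net profit: INR 129,857.90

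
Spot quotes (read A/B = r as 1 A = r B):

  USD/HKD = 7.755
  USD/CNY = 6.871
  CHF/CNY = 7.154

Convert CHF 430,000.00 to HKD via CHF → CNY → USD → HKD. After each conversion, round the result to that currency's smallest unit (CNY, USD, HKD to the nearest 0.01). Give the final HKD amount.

CHF 430,000.00 × 7.154 = CNY 3,076,220.00
CNY 3,076,220.00 ÷ 6.871 = USD 447,710.67
USD 447,710.67 × 7.755 = HKD 3,471,996.25

HKD 3,471,996.25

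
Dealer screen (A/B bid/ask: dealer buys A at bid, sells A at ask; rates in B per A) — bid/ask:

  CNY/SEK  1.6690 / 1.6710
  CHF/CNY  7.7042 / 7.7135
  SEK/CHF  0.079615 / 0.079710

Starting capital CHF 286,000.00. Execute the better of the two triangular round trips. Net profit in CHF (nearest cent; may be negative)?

Net profit: CHF 6,782.30

Best loop CHF → CNY → SEK → CHF:
CHF 286,000.00 × 7.7042 (sell CHF at bid) = CNY 2,203,401.20
CNY 2,203,401.20 × 1.6690 (sell CNY at bid) = SEK 3,677,476.60
SEK 3,677,476.60 × 0.079615 (sell SEK at bid) = CHF 292,782.30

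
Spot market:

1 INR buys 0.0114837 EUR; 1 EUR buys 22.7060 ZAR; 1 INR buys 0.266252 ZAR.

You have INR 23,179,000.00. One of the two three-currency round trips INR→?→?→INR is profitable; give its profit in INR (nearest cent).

Profit: INR 489,193.01

Profitable loop is INR → ZAR → EUR → INR:
INR 23,179,000.00 × 0.266252 = ZAR 6,171,455.11
ZAR 6,171,455.11 ÷ 22.7060 = EUR 271,798.43
EUR 271,798.43 ÷ 0.0114837 = INR 23,668,193.01
Profit = INR 23,668,193.01 − INR 23,179,000.00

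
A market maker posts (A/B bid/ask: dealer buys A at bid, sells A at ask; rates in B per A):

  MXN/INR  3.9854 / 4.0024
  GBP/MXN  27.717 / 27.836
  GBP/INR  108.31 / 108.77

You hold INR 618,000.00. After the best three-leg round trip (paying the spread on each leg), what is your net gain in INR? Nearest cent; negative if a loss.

Best loop INR → GBP → MXN → INR:
INR 618,000.00 ÷ 108.77 (buy GBP at ask) = GBP 5,681.71
GBP 5,681.71 × 27.717 (sell GBP at bid) = MXN 157,480.06
MXN 157,480.06 × 3.9854 (sell MXN at bid) = INR 627,621.03

Net profit: INR 9,621.03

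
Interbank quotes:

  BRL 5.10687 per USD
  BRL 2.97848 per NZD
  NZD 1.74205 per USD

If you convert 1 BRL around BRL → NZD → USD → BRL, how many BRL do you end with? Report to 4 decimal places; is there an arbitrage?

0.9842 (arbitrage exists)

Around BRL → NZD → USD → BRL: 1 ÷ 2.97848 ÷ 1.74205 × 5.10687 = 0.984237
Product < 1; profitable direction is BRL → USD → NZD → BRL.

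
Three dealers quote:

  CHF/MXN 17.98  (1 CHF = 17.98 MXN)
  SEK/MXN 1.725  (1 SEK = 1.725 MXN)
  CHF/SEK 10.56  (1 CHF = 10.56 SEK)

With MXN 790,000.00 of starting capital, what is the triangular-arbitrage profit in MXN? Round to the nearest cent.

Profitable loop is MXN → CHF → SEK → MXN:
MXN 790,000.00 ÷ 17.98 = CHF 43,937.71
CHF 43,937.71 × 10.56 = SEK 463,982.20
SEK 463,982.20 × 1.725 = MXN 800,369.30
Profit = MXN 800,369.30 − MXN 790,000.00

Profit: MXN 10,369.30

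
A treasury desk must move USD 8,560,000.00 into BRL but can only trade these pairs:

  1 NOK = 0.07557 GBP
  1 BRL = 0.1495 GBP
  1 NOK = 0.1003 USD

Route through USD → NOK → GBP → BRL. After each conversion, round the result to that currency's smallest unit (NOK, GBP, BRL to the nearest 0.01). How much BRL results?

BRL 43,140,091.44

USD 8,560,000.00 ÷ 0.1003 = NOK 85,343,968.10
NOK 85,343,968.10 × 0.07557 = GBP 6,449,443.67
GBP 6,449,443.67 ÷ 0.1495 = BRL 43,140,091.44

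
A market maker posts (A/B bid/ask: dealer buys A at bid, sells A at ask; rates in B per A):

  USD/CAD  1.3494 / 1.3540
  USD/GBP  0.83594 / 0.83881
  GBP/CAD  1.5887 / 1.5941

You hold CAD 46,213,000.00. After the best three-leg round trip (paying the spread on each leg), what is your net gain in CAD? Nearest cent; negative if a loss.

Net profit: CAD 423,473.94

Best loop CAD → GBP → USD → CAD:
CAD 46,213,000.00 ÷ 1.5941 (buy GBP at ask) = GBP 28,990,025.72
GBP 28,990,025.72 ÷ 0.83881 (buy USD at ask) = USD 34,560,896.65
USD 34,560,896.65 × 1.3494 (sell USD at bid) = CAD 46,636,473.94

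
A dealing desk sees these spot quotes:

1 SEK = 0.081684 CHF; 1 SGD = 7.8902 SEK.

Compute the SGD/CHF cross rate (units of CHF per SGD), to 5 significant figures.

SGD/CHF = 0.64450

1 SGD × 7.8902 = 7.8902 SEK
7.8902 SEK × 0.081684 = 0.644503 CHF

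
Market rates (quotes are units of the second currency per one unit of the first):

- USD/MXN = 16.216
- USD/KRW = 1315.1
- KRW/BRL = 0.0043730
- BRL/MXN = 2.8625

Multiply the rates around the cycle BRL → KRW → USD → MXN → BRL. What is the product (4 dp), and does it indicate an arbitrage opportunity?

Around BRL → KRW → USD → MXN → BRL: 1 ÷ 0.0043730 ÷ 1315.1 × 16.216 ÷ 2.8625 = 0.985054
Product < 1; profitable direction is BRL → MXN → USD → KRW → BRL.

0.9851 (arbitrage exists)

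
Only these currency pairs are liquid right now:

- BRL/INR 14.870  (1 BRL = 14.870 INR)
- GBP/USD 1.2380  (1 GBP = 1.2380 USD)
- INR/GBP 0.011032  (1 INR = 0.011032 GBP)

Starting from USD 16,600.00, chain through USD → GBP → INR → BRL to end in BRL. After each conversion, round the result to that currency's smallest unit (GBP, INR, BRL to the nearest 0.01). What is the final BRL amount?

BRL 81,737.64

USD 16,600.00 ÷ 1.2380 = GBP 13,408.72
GBP 13,408.72 ÷ 0.011032 = INR 1,215,438.72
INR 1,215,438.72 ÷ 14.870 = BRL 81,737.64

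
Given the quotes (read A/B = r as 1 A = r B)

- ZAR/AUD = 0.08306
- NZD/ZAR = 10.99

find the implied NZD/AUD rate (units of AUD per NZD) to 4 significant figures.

1 NZD × 10.99 = 10.99 ZAR
10.99 ZAR × 0.08306 = 0.912829 AUD

NZD/AUD = 0.9128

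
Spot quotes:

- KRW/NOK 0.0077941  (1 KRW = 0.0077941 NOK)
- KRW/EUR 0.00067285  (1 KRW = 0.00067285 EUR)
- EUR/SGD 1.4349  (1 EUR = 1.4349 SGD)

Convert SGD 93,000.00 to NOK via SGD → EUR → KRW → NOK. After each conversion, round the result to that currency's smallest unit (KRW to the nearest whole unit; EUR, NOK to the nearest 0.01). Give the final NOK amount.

NOK 750,773.67

SGD 93,000.00 ÷ 1.4349 = EUR 64,812.88
EUR 64,812.88 ÷ 0.00067285 = KRW 96,325,897
KRW 96,325,897 × 0.0077941 = NOK 750,773.67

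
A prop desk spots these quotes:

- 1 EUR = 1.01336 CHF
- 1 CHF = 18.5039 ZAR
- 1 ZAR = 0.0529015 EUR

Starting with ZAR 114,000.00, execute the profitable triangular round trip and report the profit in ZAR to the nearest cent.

Profit: ZAR 923.76

Profitable loop is ZAR → CHF → EUR → ZAR:
ZAR 114,000.00 ÷ 18.5039 = CHF 6,160.86
CHF 6,160.86 ÷ 1.01336 = EUR 6,079.64
EUR 6,079.64 ÷ 0.0529015 = ZAR 114,923.76
Profit = ZAR 114,923.76 − ZAR 114,000.00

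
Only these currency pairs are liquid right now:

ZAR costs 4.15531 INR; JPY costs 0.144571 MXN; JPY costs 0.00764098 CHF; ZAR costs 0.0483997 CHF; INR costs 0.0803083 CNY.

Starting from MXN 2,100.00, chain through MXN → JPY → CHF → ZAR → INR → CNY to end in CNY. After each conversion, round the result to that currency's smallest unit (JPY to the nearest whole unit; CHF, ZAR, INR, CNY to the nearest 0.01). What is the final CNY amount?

MXN 2,100.00 ÷ 0.144571 = JPY 14,526
JPY 14,526 × 0.00764098 = CHF 110.99
CHF 110.99 ÷ 0.0483997 = ZAR 2,293.20
ZAR 2,293.20 × 4.15531 = INR 9,528.96
INR 9,528.96 × 0.0803083 = CNY 765.25

CNY 765.25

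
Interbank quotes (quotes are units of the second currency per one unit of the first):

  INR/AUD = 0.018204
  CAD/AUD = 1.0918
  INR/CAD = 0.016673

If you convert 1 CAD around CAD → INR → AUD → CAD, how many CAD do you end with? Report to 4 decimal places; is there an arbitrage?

1.0000 (no arbitrage)

Around CAD → INR → AUD → CAD: 1 ÷ 0.016673 × 0.018204 ÷ 1.0918 = 1.000023
Product ≈ 1 (deviation 0.002%, within rounding noise).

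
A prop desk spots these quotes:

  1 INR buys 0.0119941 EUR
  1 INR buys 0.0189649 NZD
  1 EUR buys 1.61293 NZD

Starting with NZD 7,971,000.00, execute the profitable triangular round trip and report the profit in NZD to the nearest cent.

Profitable loop is NZD → INR → EUR → NZD:
NZD 7,971,000.00 ÷ 0.0189649 = INR 420,302,769.85
INR 420,302,769.85 × 0.0119941 = EUR 5,041,153.45
EUR 5,041,153.45 × 1.61293 = NZD 8,131,027.64
Profit = NZD 8,131,027.64 − NZD 7,971,000.00

Profit: NZD 160,027.64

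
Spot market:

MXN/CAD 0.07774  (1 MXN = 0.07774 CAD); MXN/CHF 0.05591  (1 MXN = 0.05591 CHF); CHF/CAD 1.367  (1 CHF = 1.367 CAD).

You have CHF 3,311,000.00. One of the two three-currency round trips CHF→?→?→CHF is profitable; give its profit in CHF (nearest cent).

Profit: CHF 56,795.48

Profitable loop is CHF → MXN → CAD → CHF:
CHF 3,311,000.00 ÷ 0.05591 = MXN 59,220,175.28
MXN 59,220,175.28 × 0.07774 = CAD 4,603,776.43
CAD 4,603,776.43 ÷ 1.367 = CHF 3,367,795.48
Profit = CHF 3,367,795.48 − CHF 3,311,000.00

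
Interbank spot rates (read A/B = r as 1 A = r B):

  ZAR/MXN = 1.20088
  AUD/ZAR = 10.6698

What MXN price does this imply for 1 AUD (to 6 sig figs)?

AUD/MXN = 12.8131

1 AUD × 10.6698 = 10.6698 ZAR
10.6698 ZAR × 1.20088 = 12.8131 MXN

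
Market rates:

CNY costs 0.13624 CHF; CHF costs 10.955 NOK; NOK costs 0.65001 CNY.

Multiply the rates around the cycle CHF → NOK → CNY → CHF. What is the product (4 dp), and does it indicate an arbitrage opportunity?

0.9701 (arbitrage exists)

Around CHF → NOK → CNY → CHF: 1 × 10.955 × 0.65001 × 0.13624 = 0.970146
Product < 1; profitable direction is CHF → CNY → NOK → CHF.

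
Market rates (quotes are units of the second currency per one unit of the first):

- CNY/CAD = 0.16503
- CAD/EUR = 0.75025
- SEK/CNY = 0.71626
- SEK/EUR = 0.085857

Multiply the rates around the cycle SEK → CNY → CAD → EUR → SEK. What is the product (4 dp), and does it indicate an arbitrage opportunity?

1.0329 (arbitrage exists)

Around SEK → CNY → CAD → EUR → SEK: 1 × 0.71626 × 0.16503 × 0.75025 ÷ 0.085857 = 1.032913
Product > 1; profitable direction is SEK → CNY → CAD → EUR → SEK.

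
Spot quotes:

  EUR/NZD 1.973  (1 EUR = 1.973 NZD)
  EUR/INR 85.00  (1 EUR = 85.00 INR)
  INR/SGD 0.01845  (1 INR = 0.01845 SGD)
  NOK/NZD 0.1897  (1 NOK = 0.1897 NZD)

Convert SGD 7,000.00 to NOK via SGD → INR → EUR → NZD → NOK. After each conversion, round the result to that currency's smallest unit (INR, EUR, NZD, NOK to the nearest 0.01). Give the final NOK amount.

NOK 46,423.93

SGD 7,000.00 ÷ 0.01845 = INR 379,403.79
INR 379,403.79 ÷ 85.00 = EUR 4,463.57
EUR 4,463.57 × 1.973 = NZD 8,806.62
NZD 8,806.62 ÷ 0.1897 = NOK 46,423.93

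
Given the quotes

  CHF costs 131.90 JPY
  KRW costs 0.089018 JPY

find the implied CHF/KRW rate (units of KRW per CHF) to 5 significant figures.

CHF/KRW = 1481.7

1 CHF × 131.90 = 131.9 JPY
131.9 JPY ÷ 0.089018 = 1481.72 KRW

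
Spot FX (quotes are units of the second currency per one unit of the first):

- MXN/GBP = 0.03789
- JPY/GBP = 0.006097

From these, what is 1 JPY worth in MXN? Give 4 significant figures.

JPY/MXN = 0.1609

1 JPY × 0.006097 = 0.006097 GBP
0.006097 GBP ÷ 0.03789 = 0.160913 MXN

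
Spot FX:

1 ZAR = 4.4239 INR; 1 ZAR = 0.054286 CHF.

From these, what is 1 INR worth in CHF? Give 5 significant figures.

1 INR ÷ 4.4239 = 0.226045 ZAR
0.226045 ZAR × 0.054286 = 0.0122711 CHF

INR/CHF = 0.012271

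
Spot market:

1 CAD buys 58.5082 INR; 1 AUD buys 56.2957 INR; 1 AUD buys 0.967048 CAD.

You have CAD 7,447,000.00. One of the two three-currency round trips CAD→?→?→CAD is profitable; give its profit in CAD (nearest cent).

Profit: CAD 37,639.69

Profitable loop is CAD → INR → AUD → CAD:
CAD 7,447,000.00 × 58.5082 = INR 435,710,565.40
INR 435,710,565.40 ÷ 56.2957 = AUD 7,739,677.55
AUD 7,739,677.55 × 0.967048 = CAD 7,484,639.69
Profit = CAD 7,484,639.69 − CAD 7,447,000.00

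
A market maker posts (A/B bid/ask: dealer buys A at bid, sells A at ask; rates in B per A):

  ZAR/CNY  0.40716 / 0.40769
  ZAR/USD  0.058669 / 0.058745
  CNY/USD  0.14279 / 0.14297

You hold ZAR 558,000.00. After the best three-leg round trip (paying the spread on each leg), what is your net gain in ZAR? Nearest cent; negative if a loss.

Best loop ZAR → USD → CNY → ZAR:
ZAR 558,000.00 × 0.058669 (sell ZAR at bid) = USD 32,737.30
USD 32,737.30 ÷ 0.14297 (buy CNY at ask) = CNY 228,980.22
CNY 228,980.22 ÷ 0.40769 (buy ZAR at ask) = ZAR 561,652.77

Net profit: ZAR 3,652.77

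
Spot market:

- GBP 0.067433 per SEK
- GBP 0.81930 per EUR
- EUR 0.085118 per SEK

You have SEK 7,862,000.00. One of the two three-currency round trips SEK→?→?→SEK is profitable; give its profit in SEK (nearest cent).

Profit: SEK 268,643.58

Profitable loop is SEK → EUR → GBP → SEK:
SEK 7,862,000.00 × 0.085118 = EUR 669,197.72
EUR 669,197.72 × 0.81930 = GBP 548,273.69
GBP 548,273.69 ÷ 0.067433 = SEK 8,130,643.58
Profit = SEK 8,130,643.58 − SEK 7,862,000.00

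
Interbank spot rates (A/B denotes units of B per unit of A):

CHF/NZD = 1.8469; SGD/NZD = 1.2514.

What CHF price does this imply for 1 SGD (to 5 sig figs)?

SGD/CHF = 0.67757

1 SGD × 1.2514 = 1.2514 NZD
1.2514 NZD ÷ 1.8469 = 0.677568 CHF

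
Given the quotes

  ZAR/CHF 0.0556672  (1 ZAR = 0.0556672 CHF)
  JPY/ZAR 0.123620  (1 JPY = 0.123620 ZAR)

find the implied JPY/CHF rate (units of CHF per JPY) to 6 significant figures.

JPY/CHF = 0.00688158

1 JPY × 0.123620 = 0.12362 ZAR
0.12362 ZAR × 0.0556672 = 0.00688158 CHF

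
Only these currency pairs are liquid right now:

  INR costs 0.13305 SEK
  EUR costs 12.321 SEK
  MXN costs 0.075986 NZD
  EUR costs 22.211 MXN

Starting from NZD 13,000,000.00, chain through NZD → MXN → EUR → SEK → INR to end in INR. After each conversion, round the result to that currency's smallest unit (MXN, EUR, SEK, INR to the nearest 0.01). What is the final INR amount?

NZD 13,000,000.00 ÷ 0.075986 = MXN 171,084,147.08
MXN 171,084,147.08 ÷ 22.211 = EUR 7,702,676.47
EUR 7,702,676.47 × 12.321 = SEK 94,904,676.79
SEK 94,904,676.79 ÷ 0.13305 = INR 713,300,840.21

INR 713,300,840.21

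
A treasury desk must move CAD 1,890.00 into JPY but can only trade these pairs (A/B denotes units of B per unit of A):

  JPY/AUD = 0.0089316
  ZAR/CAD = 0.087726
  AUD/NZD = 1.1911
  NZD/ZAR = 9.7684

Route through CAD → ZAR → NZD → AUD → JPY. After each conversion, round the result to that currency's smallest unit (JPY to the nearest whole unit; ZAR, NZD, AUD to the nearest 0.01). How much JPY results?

JPY 207,316

CAD 1,890.00 ÷ 0.087726 = ZAR 21,544.35
ZAR 21,544.35 ÷ 9.7684 = NZD 2,205.51
NZD 2,205.51 ÷ 1.1911 = AUD 1,851.66
AUD 1,851.66 ÷ 0.0089316 = JPY 207,316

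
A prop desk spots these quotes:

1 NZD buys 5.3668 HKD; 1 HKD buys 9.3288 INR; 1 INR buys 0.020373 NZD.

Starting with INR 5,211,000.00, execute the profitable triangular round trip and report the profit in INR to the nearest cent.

Profit: INR 104,171.13

Profitable loop is INR → NZD → HKD → INR:
INR 5,211,000.00 × 0.020373 = NZD 106,163.70
NZD 106,163.70 × 5.3668 = HKD 569,759.36
HKD 569,759.36 × 9.3288 = INR 5,315,171.13
Profit = INR 5,315,171.13 − INR 5,211,000.00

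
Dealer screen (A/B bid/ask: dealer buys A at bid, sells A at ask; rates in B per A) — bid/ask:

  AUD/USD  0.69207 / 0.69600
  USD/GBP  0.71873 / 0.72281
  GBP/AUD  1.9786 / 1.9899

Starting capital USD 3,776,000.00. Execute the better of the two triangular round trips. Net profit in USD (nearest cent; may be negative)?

Net result: USD -4,037.72 (no profitable arbitrage after spreads)

Best loop USD → AUD → GBP → USD:
USD 3,776,000.00 ÷ 0.69600 (buy AUD at ask) = AUD 5,425,287.36
AUD 5,425,287.36 ÷ 1.9899 (buy GBP at ask) = GBP 2,726,412.06
GBP 2,726,412.06 ÷ 0.72281 (buy USD at ask) = USD 3,771,962.28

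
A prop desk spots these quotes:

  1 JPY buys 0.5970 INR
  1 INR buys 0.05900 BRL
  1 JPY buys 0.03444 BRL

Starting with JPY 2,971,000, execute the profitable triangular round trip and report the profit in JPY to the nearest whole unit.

Profit: JPY 67,546

Profitable loop is JPY → INR → BRL → JPY:
JPY 2,971,000 × 0.5970 = INR 1,773,687.00
INR 1,773,687.00 × 0.05900 = BRL 104,647.53
BRL 104,647.53 ÷ 0.03444 = JPY 3,038,546
Profit = JPY 3,038,546 − JPY 2,971,000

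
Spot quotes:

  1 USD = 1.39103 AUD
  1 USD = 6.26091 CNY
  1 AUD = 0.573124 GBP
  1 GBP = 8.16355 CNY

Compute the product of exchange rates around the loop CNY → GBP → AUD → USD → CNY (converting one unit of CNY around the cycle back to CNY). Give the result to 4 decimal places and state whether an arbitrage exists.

Around CNY → GBP → AUD → USD → CNY: 1 ÷ 8.16355 ÷ 0.573124 ÷ 1.39103 × 6.26091 = 0.961996
Product < 1; profitable direction is CNY → USD → AUD → GBP → CNY.

0.9620 (arbitrage exists)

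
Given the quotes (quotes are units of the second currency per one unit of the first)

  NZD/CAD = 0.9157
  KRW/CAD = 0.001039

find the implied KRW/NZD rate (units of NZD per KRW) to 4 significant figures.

KRW/NZD = 0.001135

1 KRW × 0.001039 = 0.001039 CAD
0.001039 CAD ÷ 0.9157 = 0.00113465 NZD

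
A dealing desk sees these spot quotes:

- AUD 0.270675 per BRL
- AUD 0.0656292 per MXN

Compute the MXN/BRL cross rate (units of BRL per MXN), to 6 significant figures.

MXN/BRL = 0.242465

1 MXN × 0.0656292 = 0.0656292 AUD
0.0656292 AUD ÷ 0.270675 = 0.242465 BRL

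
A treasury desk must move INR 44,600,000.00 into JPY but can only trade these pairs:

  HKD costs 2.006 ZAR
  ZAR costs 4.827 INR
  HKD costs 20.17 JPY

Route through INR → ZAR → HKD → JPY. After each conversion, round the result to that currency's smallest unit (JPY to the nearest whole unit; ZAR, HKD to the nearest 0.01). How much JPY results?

JPY 92,903,597

INR 44,600,000.00 ÷ 4.827 = ZAR 9,239,693.39
ZAR 9,239,693.39 ÷ 2.006 = HKD 4,606,028.61
HKD 4,606,028.61 × 20.17 = JPY 92,903,597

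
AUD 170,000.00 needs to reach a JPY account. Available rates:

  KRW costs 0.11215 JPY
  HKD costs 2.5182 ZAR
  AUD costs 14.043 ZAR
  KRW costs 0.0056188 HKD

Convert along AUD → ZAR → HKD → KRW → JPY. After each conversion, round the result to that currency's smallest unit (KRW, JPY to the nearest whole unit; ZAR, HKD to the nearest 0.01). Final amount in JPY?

JPY 18,922,317

AUD 170,000.00 × 14.043 = ZAR 2,387,310.00
ZAR 2,387,310.00 ÷ 2.5182 = HKD 948,022.40
HKD 948,022.40 ÷ 0.0056188 = KRW 168,723,286
KRW 168,723,286 × 0.11215 = JPY 18,922,317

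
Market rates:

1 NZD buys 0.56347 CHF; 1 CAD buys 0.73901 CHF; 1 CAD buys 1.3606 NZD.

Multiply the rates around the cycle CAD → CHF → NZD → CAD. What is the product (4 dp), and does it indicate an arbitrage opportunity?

Around CAD → CHF → NZD → CAD: 1 × 0.73901 ÷ 0.56347 ÷ 1.3606 = 0.963938
Product < 1; profitable direction is CAD → NZD → CHF → CAD.

0.9639 (arbitrage exists)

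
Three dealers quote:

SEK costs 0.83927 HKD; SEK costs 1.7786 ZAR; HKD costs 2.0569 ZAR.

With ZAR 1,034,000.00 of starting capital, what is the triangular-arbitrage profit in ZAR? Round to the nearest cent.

Profit: ZAR 31,329.49

Profitable loop is ZAR → HKD → SEK → ZAR:
ZAR 1,034,000.00 ÷ 2.0569 = HKD 502,698.24
HKD 502,698.24 ÷ 0.83927 = SEK 598,970.81
SEK 598,970.81 × 1.7786 = ZAR 1,065,329.49
Profit = ZAR 1,065,329.49 − ZAR 1,034,000.00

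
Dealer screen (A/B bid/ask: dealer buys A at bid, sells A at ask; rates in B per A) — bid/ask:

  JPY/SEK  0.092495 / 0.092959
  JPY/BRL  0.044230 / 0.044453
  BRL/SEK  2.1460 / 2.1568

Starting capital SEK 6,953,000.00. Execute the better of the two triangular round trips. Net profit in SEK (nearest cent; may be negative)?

Best loop SEK → JPY → BRL → SEK:
SEK 6,953,000.00 ÷ 0.092959 (buy JPY at ask) = JPY 74,796,416
JPY 74,796,416 × 0.044230 (sell JPY at bid) = BRL 3,308,245.46
BRL 3,308,245.46 × 2.1460 (sell BRL at bid) = SEK 7,099,494.76

Net profit: SEK 146,494.76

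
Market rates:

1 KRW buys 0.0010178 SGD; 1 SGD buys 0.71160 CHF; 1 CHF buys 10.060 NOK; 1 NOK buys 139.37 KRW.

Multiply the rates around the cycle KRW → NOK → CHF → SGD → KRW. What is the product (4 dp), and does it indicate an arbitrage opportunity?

0.9848 (arbitrage exists)

Around KRW → NOK → CHF → SGD → KRW: 1 ÷ 139.37 ÷ 10.060 ÷ 0.71160 ÷ 0.0010178 = 0.984769
Product < 1; profitable direction is KRW → SGD → CHF → NOK → KRW.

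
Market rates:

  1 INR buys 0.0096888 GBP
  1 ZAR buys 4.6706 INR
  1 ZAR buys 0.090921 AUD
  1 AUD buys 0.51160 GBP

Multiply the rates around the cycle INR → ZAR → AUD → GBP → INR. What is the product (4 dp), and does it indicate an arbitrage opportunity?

Around INR → ZAR → AUD → GBP → INR: 1 ÷ 4.6706 × 0.090921 × 0.51160 ÷ 0.0096888 = 1.027903
Product > 1; profitable direction is INR → ZAR → AUD → GBP → INR.

1.0279 (arbitrage exists)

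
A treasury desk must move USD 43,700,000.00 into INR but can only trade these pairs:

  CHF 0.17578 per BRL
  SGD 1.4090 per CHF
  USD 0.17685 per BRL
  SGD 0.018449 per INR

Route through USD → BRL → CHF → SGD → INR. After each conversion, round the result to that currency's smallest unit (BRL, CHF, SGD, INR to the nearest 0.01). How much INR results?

INR 3,317,294,244.13

USD 43,700,000.00 ÷ 0.17685 = BRL 247,102,063.90
BRL 247,102,063.90 × 0.17578 = CHF 43,435,600.79
CHF 43,435,600.79 × 1.4090 = SGD 61,200,761.51
SGD 61,200,761.51 ÷ 0.018449 = INR 3,317,294,244.13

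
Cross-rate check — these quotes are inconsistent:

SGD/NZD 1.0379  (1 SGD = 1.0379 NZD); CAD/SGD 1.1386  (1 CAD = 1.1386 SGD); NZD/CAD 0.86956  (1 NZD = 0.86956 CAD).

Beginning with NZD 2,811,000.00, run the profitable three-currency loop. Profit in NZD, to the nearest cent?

Profit: NZD 77,597.90

Profitable loop is NZD → CAD → SGD → NZD:
NZD 2,811,000.00 × 0.86956 = CAD 2,444,333.16
CAD 2,444,333.16 × 1.1386 = SGD 2,783,117.74
SGD 2,783,117.74 × 1.0379 = NZD 2,888,597.90
Profit = NZD 2,888,597.90 − NZD 2,811,000.00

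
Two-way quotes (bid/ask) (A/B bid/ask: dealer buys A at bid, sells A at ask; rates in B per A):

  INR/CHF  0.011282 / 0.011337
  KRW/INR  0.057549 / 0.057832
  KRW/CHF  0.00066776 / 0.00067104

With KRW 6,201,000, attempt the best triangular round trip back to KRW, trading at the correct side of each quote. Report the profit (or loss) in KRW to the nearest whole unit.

Best loop KRW → CHF → INR → KRW:
KRW 6,201,000 × 0.00066776 (sell KRW at bid) = CHF 4,140.78
CHF 4,140.78 ÷ 0.011337 (buy INR at ask) = INR 365,244.75
INR 365,244.75 ÷ 0.057832 (buy KRW at ask) = KRW 6,315,617

Net profit: KRW 114,617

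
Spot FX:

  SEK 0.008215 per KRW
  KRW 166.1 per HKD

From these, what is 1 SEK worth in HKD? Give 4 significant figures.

SEK/HKD = 0.7329

1 SEK ÷ 0.008215 = 121.729 KRW
121.729 KRW ÷ 166.1 = 0.732863 HKD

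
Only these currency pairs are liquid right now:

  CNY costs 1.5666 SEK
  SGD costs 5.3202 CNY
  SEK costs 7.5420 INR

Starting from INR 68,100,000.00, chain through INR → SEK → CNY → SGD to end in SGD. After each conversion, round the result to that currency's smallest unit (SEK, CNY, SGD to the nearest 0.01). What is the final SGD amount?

SGD 1,083,364.26

INR 68,100,000.00 ÷ 7.5420 = SEK 9,029,435.16
SEK 9,029,435.16 ÷ 1.5666 = CNY 5,763,714.52
CNY 5,763,714.52 ÷ 5.3202 = SGD 1,083,364.26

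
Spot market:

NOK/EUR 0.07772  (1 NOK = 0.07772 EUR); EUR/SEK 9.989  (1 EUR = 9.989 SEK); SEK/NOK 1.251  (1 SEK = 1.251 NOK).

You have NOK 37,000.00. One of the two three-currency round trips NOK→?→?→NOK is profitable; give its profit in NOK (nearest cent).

Profitable loop is NOK → SEK → EUR → NOK:
NOK 37,000.00 ÷ 1.251 = SEK 29,576.34
SEK 29,576.34 ÷ 9.989 = EUR 2,960.89
EUR 2,960.89 ÷ 0.07772 = NOK 38,096.90
Profit = NOK 38,096.90 − NOK 37,000.00

Profit: NOK 1,096.90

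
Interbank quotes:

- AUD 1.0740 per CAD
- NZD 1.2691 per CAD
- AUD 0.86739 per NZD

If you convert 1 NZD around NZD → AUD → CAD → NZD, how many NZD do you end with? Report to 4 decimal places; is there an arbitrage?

1.0250 (arbitrage exists)

Around NZD → AUD → CAD → NZD: 1 × 0.86739 ÷ 1.0740 × 1.2691 = 1.024958
Product > 1; profitable direction is NZD → AUD → CAD → NZD.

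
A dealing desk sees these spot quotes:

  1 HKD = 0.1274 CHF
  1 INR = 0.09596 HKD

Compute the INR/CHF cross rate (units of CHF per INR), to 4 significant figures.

1 INR × 0.09596 = 0.09596 HKD
0.09596 HKD × 0.1274 = 0.0122253 CHF

INR/CHF = 0.01223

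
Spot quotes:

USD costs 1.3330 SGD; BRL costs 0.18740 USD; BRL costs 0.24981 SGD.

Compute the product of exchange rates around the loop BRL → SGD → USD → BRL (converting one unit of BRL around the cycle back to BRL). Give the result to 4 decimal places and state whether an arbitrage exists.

Around BRL → SGD → USD → BRL: 1 × 0.24981 ÷ 1.3330 ÷ 0.18740 = 1.000023
Product ≈ 1 (deviation 0.002%, within rounding noise).

1.0000 (no arbitrage)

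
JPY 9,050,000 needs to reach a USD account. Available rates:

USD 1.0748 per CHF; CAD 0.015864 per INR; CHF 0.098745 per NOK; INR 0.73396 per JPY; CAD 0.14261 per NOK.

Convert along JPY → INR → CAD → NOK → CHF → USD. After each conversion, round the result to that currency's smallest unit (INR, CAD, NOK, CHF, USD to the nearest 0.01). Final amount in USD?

JPY 9,050,000 × 0.73396 = INR 6,642,338.00
INR 6,642,338.00 × 0.015864 = CAD 105,374.05
CAD 105,374.05 ÷ 0.14261 = NOK 738,896.64
NOK 738,896.64 × 0.098745 = CHF 72,962.35
CHF 72,962.35 × 1.0748 = USD 78,419.93

USD 78,419.93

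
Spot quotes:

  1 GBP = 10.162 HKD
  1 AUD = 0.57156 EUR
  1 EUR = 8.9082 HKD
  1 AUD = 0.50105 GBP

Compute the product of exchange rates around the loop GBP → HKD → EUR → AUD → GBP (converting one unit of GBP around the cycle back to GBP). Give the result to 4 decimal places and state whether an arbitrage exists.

1.0000 (no arbitrage)

Around GBP → HKD → EUR → AUD → GBP: 1 × 10.162 ÷ 8.9082 ÷ 0.57156 × 0.50105 = 1.000020
Product ≈ 1 (deviation 0.002%, within rounding noise).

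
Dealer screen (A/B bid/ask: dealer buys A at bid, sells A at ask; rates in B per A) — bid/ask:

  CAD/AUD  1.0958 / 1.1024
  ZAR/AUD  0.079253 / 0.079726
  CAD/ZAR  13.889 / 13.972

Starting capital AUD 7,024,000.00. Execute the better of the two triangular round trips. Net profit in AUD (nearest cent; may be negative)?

Net result: AUD -10,545.45 (no profitable arbitrage after spreads)

Best loop AUD → CAD → ZAR → AUD:
AUD 7,024,000.00 ÷ 1.1024 (buy CAD at ask) = CAD 6,371,552.98
CAD 6,371,552.98 × 13.889 (sell CAD at bid) = ZAR 88,494,499.27
ZAR 88,494,499.27 × 0.079253 (sell ZAR at bid) = AUD 7,013,454.55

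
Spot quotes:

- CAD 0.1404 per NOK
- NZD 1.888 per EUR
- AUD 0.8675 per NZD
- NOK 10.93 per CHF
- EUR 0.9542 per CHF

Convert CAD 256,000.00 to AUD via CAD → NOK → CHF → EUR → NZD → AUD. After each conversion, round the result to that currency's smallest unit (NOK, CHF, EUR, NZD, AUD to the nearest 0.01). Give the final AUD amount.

CAD 256,000.00 ÷ 0.1404 = NOK 1,823,361.82
NOK 1,823,361.82 ÷ 10.93 = CHF 166,821.76
CHF 166,821.76 × 0.9542 = EUR 159,181.32
EUR 159,181.32 × 1.888 = NZD 300,534.33
NZD 300,534.33 × 0.8675 = AUD 260,713.53

AUD 260,713.53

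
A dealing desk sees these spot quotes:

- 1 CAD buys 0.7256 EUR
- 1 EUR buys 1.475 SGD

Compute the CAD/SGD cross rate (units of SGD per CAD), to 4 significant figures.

CAD/SGD = 1.070

1 CAD × 0.7256 = 0.7256 EUR
0.7256 EUR × 1.475 = 1.07026 SGD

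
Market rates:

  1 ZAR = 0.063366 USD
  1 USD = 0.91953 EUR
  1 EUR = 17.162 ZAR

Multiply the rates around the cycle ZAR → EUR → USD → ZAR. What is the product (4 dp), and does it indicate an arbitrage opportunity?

1.0000 (no arbitrage)

Around ZAR → EUR → USD → ZAR: 1 ÷ 17.162 ÷ 0.91953 ÷ 0.063366 = 1.000023
Product ≈ 1 (deviation 0.002%, within rounding noise).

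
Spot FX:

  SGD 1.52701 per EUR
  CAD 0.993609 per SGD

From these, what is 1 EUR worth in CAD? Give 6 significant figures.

1 EUR × 1.52701 = 1.52701 SGD
1.52701 SGD × 0.993609 = 1.51725 CAD

EUR/CAD = 1.51725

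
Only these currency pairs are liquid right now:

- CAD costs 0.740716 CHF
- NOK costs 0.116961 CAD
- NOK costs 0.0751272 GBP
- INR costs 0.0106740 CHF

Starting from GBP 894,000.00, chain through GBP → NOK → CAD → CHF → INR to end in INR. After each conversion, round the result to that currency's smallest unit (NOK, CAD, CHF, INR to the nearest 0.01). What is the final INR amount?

GBP 894,000.00 ÷ 0.0751272 = NOK 11,899,817.91
NOK 11,899,817.91 × 0.116961 = CAD 1,391,814.60
CAD 1,391,814.60 × 0.740716 = CHF 1,030,939.34
CHF 1,030,939.34 ÷ 0.0106740 = INR 96,584,161.51

INR 96,584,161.51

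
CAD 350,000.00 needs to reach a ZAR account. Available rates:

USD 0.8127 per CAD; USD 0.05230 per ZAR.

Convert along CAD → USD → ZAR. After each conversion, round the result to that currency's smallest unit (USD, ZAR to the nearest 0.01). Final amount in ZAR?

CAD 350,000.00 × 0.8127 = USD 284,445.00
USD 284,445.00 ÷ 0.05230 = ZAR 5,438,718.93

ZAR 5,438,718.93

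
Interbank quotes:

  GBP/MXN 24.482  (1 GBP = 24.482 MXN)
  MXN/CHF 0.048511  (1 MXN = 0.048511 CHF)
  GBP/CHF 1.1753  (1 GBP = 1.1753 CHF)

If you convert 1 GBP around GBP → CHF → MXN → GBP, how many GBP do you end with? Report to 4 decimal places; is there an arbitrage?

Around GBP → CHF → MXN → GBP: 1 × 1.1753 ÷ 0.048511 ÷ 24.482 = 0.989604
Product < 1; profitable direction is GBP → MXN → CHF → GBP.

0.9896 (arbitrage exists)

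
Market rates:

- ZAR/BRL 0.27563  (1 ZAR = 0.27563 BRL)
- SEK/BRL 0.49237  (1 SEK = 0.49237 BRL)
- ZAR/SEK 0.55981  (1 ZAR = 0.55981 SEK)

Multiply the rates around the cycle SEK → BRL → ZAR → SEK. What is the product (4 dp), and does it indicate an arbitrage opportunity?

1.0000 (no arbitrage)

Around SEK → BRL → ZAR → SEK: 1 × 0.49237 ÷ 0.27563 × 0.55981 = 1.000013
Product ≈ 1 (deviation 0.001%, within rounding noise).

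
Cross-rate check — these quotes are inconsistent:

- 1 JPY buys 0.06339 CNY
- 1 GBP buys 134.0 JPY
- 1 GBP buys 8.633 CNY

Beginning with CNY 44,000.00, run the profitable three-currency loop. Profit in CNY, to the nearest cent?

Profit: CNY 718.67

Profitable loop is CNY → JPY → GBP → CNY:
CNY 44,000.00 ÷ 0.06339 = JPY 694,116
JPY 694,116 ÷ 134.0 = GBP 5,179.97
GBP 5,179.97 × 8.633 = CNY 44,718.67
Profit = CNY 44,718.67 − CNY 44,000.00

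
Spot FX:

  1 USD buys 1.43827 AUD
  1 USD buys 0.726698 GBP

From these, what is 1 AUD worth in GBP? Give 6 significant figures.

AUD/GBP = 0.505258

1 AUD ÷ 1.43827 = 0.69528 USD
0.69528 USD × 0.726698 = 0.505258 GBP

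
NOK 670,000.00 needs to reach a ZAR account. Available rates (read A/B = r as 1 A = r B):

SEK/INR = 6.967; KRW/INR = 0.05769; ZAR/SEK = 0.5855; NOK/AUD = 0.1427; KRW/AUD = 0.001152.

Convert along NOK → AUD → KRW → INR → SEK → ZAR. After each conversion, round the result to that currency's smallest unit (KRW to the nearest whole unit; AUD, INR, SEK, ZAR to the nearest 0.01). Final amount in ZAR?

NOK 670,000.00 × 0.1427 = AUD 95,609.00
AUD 95,609.00 ÷ 0.001152 = KRW 82,993,924
KRW 82,993,924 × 0.05769 = INR 4,787,919.48
INR 4,787,919.48 ÷ 6.967 = SEK 687,228.29
SEK 687,228.29 ÷ 0.5855 = ZAR 1,173,746.01

ZAR 1,173,746.01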